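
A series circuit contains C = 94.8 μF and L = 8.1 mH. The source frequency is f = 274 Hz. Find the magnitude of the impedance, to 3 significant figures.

ω = 2πf = 1722 rad/s
X_L = ωL = 13.9 Ω
X_C = 1/(ωC) = 6.13 Ω
Net reactance X = X_L − X_C = 7.82 Ω
Z = j7.82 Ω
|Z| = √(0² + 7.82²) = 7.82 Ω

7.82 Ω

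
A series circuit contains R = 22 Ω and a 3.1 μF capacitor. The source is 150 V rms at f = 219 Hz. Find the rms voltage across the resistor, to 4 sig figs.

ω = 2πf = 1376 rad/s
X_C = 1/(ωC) = 234.4 Ω
Z = 22.00 − j234.4 Ω
|Z| = √(22.00² + 234.4²) = 235.5 Ω
I = V/|Z| = 637.0 mA
V_R = I·|Z_R| = 0.6370 × 22.00 = 14.02 V

14.02 V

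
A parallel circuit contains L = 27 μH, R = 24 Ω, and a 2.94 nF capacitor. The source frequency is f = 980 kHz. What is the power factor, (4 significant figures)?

ω = 2πf = 6.158e+06 rad/s
X_L = ωL = 166.3 Ω
X_C = 1/(ωC) = 55.24 Ω
Parallel: admittances add. Y = 1/R + 1/(jωL) + jωC
Y = (0.04167 + j0.01209) S
|Y| = 0.04338 S → |Z| = 1/|Y| = 23.05 Ω, ∠Z = −∠Y = -16.18°
cos φ = cos(-16.18°) = 0.9604

0.9604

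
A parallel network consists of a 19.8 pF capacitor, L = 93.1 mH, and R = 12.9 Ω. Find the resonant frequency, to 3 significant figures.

ω₀ = 1/√(LC) = 1/√(0.0931 × 1.98e-11) = 736500 rad/s
f₀ = ω₀/(2π) = 117 kHz

117 kHz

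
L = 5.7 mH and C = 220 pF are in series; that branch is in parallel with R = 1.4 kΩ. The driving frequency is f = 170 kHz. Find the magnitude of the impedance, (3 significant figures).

1110 Ω

ω = 2πf = 1.068e+06 rad/s
X_L = ωL = 6090 Ω
X_C = 1/(ωC) = 4260 Ω
Branch 1: Z₁ = R = 1400 Ω
Branch 2 (series LC): Z₂ = j(X_L − X_C) = j1830 Ω
Parallel: Z = Z₁Z₂/(Z₁+Z₂), |Z| = 1110 Ω, ∠Z = 37.4°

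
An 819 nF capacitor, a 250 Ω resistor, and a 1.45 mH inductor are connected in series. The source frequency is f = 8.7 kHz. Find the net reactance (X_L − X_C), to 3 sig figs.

ω = 2πf = 54660 rad/s
X_L = ωL = 79.3 Ω
X_C = 1/(ωC) = 22.3 Ω
X = 79.3 − 22.3 = 56.9 Ω

56.9 Ω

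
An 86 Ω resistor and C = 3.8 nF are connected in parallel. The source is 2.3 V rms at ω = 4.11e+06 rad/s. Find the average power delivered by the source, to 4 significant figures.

X_C = 1/(ωC) = 64.03 Ω
Parallel: admittances add. Y = 1/R + jωC
Y = (0.01163 + j0.01562) S
|Y| = 0.01947 S → |Z| = 1/|Y| = 51.36 Ω, ∠Z = −∠Y = -53.33°
I = V/|Z| = 44.78 mA
P = VI cos φ = 2.3 × 0.04478 × cos(-53.33°) = 61.51 mW

61.51 mW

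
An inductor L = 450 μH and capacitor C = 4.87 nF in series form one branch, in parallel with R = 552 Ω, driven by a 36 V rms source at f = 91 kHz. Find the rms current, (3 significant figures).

ω = 2πf = 571800 rad/s
X_L = ωL = 257 Ω
X_C = 1/(ωC) = 359 Ω
Branch 1: Z₁ = R = 552 Ω
Branch 2 (series LC): Z₂ = j(X_L − X_C) = −j102 Ω
Parallel: Z = Z₁Z₂/(Z₁+Z₂), |Z| = 100 Ω, ∠Z = -79.5°
I = V/|Z| = 36/100 = 359 mA

359 mA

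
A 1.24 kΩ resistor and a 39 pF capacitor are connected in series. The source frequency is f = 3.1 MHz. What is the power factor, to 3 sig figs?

ω = 2πf = 1.948e+07 rad/s
X_C = 1/(ωC) = 1320 Ω
Z = 1240 − j1320 Ω
|Z| = √(1240² + 1320²) = 1810 Ω
∠Z = arctan(-1320/1240) = -46.7°
cos φ = cos(-46.7°) = 0.686

0.686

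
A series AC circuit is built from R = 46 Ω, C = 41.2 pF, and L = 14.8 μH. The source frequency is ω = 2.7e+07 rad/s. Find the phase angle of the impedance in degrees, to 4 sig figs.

-84.74°

X_L = ωL = 399.6 Ω
X_C = 1/(ωC) = 899.0 Ω
Net reactance X = X_L − X_C = -499.4 Ω
Z = 46.00 − j499.4 Ω
|Z| = √(46.00² + 499.4²) = 501.5 Ω
∠Z = arctan(-499.4/46.00) = -84.74°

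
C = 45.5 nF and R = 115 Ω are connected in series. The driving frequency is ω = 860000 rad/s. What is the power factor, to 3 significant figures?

X_C = 1/(ωC) = 25.6 Ω
Z = 115 − j25.6 Ω
|Z| = √(115² + 25.6²) = 118 Ω
∠Z = arctan(-25.6/115) = -12.5°
cos φ = cos(-12.5°) = 0.976

0.976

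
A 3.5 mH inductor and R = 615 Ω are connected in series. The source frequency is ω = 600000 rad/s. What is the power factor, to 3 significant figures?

0.281

X_L = ωL = 2100 Ω
Z = 615 + j2100 Ω
|Z| = √(615² + 2100²) = 2190 Ω
∠Z = arctan(2100/615) = 73.7°
cos φ = cos(73.7°) = 0.281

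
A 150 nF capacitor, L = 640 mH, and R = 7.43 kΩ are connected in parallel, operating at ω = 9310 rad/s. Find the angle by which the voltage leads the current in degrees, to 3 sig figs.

X_L = ωL = 5960 Ω
X_C = 1/(ωC) = 716 Ω
Parallel: admittances add. Y = 1/R + 1/(jωL) + jωC
Y = (0.000135 + j0.00123) S
|Y| = 0.00124 S → |Z| = 1/|Y| = 809 Ω, ∠Z = −∠Y = -83.7°

-83.7°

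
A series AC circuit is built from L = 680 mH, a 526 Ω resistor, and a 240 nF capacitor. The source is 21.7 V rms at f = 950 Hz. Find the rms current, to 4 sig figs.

6.379 mA

ω = 2πf = 5969 rad/s
X_L = ωL = 4059 Ω
X_C = 1/(ωC) = 698.0 Ω
Net reactance X = X_L − X_C = 3361 Ω
Z = 526.0 + j3361 Ω
|Z| = √(526.0² + 3361²) = 3402 Ω
I = V/|Z| = 21.7/3402 = 6.379 mA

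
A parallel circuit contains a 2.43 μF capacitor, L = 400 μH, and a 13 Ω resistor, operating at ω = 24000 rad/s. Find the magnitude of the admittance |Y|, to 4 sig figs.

89.55 mS

X_L = ωL = 9.600 Ω
X_C = 1/(ωC) = 17.15 Ω
Parallel: admittances add. Y = 1/R + 1/(jωL) + jωC
Y = (0.07692 − j0.04585) S
|Y| = 0.08955 S → |Z| = 1/|Y| = 11.17 Ω, ∠Z = −∠Y = 30.80°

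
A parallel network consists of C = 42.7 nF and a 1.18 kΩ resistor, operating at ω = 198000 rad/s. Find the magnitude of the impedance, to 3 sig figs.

118 Ω

X_C = 1/(ωC) = 118 Ω
Parallel: admittances add. Y = 1/R + jωC
Y = (0.000847 + j0.00845) S
|Y| = 0.00850 S → |Z| = 1/|Y| = 118 Ω, ∠Z = −∠Y = -84.3°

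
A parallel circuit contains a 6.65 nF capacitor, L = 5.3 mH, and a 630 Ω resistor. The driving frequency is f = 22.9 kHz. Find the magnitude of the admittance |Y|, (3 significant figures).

ω = 2πf = 143900 rad/s
X_L = ωL = 763 Ω
X_C = 1/(ωC) = 1050 Ω
Parallel: admittances add. Y = 1/R + 1/(jωL) + jωC
Y = (0.00159 − j0.000354) S
|Y| = 0.00163 S → |Z| = 1/|Y| = 615 Ω, ∠Z = −∠Y = 12.6°

1.63 mS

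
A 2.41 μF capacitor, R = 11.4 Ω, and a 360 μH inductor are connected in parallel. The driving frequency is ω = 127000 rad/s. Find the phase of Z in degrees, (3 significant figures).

-72.8°

X_L = ωL = 45.7 Ω
X_C = 1/(ωC) = 3.27 Ω
Parallel: admittances add. Y = 1/R + 1/(jωL) + jωC
Y = (0.0877 + j0.284) S
|Y| = 0.297 S → |Z| = 1/|Y| = 3.36 Ω, ∠Z = −∠Y = -72.8°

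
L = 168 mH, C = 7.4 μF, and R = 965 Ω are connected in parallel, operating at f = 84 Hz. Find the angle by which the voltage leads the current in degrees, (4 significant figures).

82.00°

ω = 2πf = 527.8 rad/s
X_L = ωL = 88.67 Ω
X_C = 1/(ωC) = 256.0 Ω
Parallel: admittances add. Y = 1/R + 1/(jωL) + jωC
Y = (0.001036 − j0.007372) S
|Y| = 0.007445 S → |Z| = 1/|Y| = 134.3 Ω, ∠Z = −∠Y = 82.00°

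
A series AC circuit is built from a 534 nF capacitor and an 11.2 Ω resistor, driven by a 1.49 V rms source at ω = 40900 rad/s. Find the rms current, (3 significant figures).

31.6 mA

X_C = 1/(ωC) = 45.8 Ω
Z = 11.2 − j45.8 Ω
|Z| = √(11.2² + 45.8²) = 47.1 Ω
I = V/|Z| = 1.49/47.1 = 31.6 mA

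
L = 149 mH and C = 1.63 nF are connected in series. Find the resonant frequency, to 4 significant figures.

10.21 kHz

ω₀ = 1/√(LC) = 1/√(0.149 × 1.63e-09) = 64170 rad/s
f₀ = ω₀/(2π) = 10.21 kHz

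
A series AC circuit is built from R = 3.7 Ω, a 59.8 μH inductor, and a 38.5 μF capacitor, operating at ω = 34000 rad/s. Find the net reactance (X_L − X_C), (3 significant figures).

X_L = ωL = 2.03 Ω
X_C = 1/(ωC) = 0.764 Ω
X = 2.03 − 0.764 = 1.27 Ω

1.27 Ω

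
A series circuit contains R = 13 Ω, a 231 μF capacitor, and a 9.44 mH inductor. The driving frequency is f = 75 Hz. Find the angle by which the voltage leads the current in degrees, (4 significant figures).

-20.02°

ω = 2πf = 471.2 rad/s
X_L = ωL = 4.448 Ω
X_C = 1/(ωC) = 9.186 Ω
Net reactance X = X_L − X_C = -4.738 Ω
Z = 13.00 − j4.738 Ω
|Z| = √(13.00² + 4.738²) = 13.84 Ω
∠Z = arctan(-4.738/13.00) = -20.02°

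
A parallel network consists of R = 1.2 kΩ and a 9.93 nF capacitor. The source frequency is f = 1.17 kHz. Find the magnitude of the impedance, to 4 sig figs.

1195 Ω

ω = 2πf = 7351 rad/s
X_C = 1/(ωC) = 13700 Ω
Parallel: admittances add. Y = 1/R + jωC
Y = (0.0008333 + j7.3e-05) S
|Y| = 0.0008365 S → |Z| = 1/|Y| = 1195 Ω, ∠Z = −∠Y = -5.006°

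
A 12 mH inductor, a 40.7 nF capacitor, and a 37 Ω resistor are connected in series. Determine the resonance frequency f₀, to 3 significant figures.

7.20 kHz

ω₀ = 1/√(LC) = 1/√(0.012 × 4.07e-08) = 45250 rad/s
f₀ = ω₀/(2π) = 7.20 kHz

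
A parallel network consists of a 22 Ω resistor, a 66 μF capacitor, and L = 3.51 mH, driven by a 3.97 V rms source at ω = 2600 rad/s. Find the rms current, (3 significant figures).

X_L = ωL = 9.13 Ω
X_C = 1/(ωC) = 5.83 Ω
Parallel: admittances add. Y = 1/R + 1/(jωL) + jωC
Y = (0.0455 + j0.0620) S
|Y| = 0.0769 S → |Z| = 1/|Y| = 13.0 Ω, ∠Z = −∠Y = -53.8°
I = V/|Z| = 3.97/13.0 = 305 mA

305 mA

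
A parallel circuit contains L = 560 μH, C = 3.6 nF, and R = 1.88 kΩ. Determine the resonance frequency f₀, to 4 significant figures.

ω₀ = 1/√(LC) = 1/√(0.00056 × 3.6e-09) = 704300 rad/s
f₀ = ω₀/(2π) = 112.1 kHz

112.1 kHz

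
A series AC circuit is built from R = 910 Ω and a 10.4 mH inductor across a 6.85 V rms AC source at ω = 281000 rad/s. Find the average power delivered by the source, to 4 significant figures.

X_L = ωL = 2922 Ω
Z = 910.0 + j2922 Ω
|Z| = √(910.0² + 2922²) = 3061 Ω
∠Z = arctan(2922/910.0) = 72.70°
I = V/|Z| = 2.238 mA
P = VI cos φ = 6.85 × 0.002238 × cos(72.70°) = 4.558 mW

4.558 mW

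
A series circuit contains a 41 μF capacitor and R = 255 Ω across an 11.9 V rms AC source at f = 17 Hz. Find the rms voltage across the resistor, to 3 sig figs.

8.87 V

ω = 2πf = 106.8 rad/s
X_C = 1/(ωC) = 228 Ω
Z = 255 − j228 Ω
|Z| = √(255² + 228²) = 342 Ω
I = V/|Z| = 34.8 mA
V_R = I·|Z_R| = 0.0348 × 255 = 8.87 V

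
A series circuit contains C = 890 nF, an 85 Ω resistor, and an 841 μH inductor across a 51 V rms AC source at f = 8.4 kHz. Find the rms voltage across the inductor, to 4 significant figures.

25.70 V

ω = 2πf = 52780 rad/s
X_L = ωL = 44.39 Ω
X_C = 1/(ωC) = 21.29 Ω
Net reactance X = X_L − X_C = 23.10 Ω
Z = 85.00 + j23.10 Ω
|Z| = √(85.00² + 23.10²) = 88.08 Ω
I = V/|Z| = 579.0 mA
V_L = I·|Z_L| = 0.5790 × 44.39 = 25.70 V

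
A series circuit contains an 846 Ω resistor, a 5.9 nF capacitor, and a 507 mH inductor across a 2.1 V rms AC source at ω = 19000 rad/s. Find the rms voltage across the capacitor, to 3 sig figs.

X_L = ωL = 9630 Ω
X_C = 1/(ωC) = 8920 Ω
Net reactance X = X_L − X_C = 712 Ω
Z = 846 + j712 Ω
|Z| = √(846² + 712²) = 1110 Ω
I = V/|Z| = 1.90 mA
V_C = I·|Z_C| = 0.00190 × 8920 = 16.9 V

16.9 V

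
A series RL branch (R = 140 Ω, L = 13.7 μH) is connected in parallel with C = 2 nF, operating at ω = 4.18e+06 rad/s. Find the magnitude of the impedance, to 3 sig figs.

118 Ω

X_L = ωL = 57.3 Ω
X_C = 1/(ωC) = 120 Ω
Branch 1 (R+jX_L): Z₁ = 140 + j57.3 Ω, |Z₁| = 151 Ω
Branch 2 (−jX_C): Z₂ = −j120 Ω
Parallel: Z = Z₁Z₂/(Z₁+Z₂), |Z| = 118 Ω, ∠Z = -43.7°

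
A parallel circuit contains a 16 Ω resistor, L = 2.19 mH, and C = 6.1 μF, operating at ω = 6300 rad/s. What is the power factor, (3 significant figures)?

0.878

X_L = ωL = 13.8 Ω
X_C = 1/(ωC) = 26.0 Ω
Parallel: admittances add. Y = 1/R + 1/(jωL) + jωC
Y = (0.0625 − j0.0340) S
|Y| = 0.0712 S → |Z| = 1/|Y| = 14.1 Ω, ∠Z = −∠Y = 28.6°
cos φ = cos(28.6°) = 0.878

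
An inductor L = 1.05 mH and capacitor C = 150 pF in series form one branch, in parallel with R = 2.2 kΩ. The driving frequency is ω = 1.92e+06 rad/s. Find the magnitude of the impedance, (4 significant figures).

X_L = ωL = 2016 Ω
X_C = 1/(ωC) = 3472 Ω
Branch 1: Z₁ = R = 2200 Ω
Branch 2 (series LC): Z₂ = j(X_L − X_C) = −j1456 Ω
Parallel: Z = Z₁Z₂/(Z₁+Z₂), |Z| = 1214 Ω, ∠Z = -56.50°

1214 Ω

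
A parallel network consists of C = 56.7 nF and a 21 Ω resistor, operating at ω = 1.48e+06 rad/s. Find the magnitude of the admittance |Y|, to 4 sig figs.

X_C = 1/(ωC) = 11.92 Ω
Parallel: admittances add. Y = 1/R + jωC
Y = (0.04762 + j0.08392) S
|Y| = 0.09649 S → |Z| = 1/|Y| = 10.36 Ω, ∠Z = −∠Y = -60.43°

96.49 mS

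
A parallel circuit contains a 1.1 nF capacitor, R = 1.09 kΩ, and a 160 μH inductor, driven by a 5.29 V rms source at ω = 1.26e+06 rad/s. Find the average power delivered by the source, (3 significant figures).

X_L = ωL = 202 Ω
X_C = 1/(ωC) = 722 Ω
Parallel: admittances add. Y = 1/R + 1/(jωL) + jωC
Y = (0.000917 − j0.00357) S
|Y| = 0.00369 S → |Z| = 1/|Y| = 271 Ω, ∠Z = −∠Y = 75.6°
I = V/|Z| = 19.5 mA
P = VI cos φ = 5.29 × 0.0195 × cos(75.6°) = 25.7 mW

25.7 mW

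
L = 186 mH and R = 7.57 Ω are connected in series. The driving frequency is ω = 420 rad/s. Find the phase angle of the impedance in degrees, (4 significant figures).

X_L = ωL = 78.12 Ω
Z = 7.570 + j78.12 Ω
|Z| = √(7.570² + 78.12²) = 78.49 Ω
∠Z = arctan(78.12/7.570) = 84.47°

84.47°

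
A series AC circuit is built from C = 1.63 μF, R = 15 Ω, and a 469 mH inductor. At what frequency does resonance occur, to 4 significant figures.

ω₀ = 1/√(LC) = 1/√(0.469 × 1.63e-06) = 1144 rad/s
f₀ = ω₀/(2π) = 182.0 Hz

182.0 Hz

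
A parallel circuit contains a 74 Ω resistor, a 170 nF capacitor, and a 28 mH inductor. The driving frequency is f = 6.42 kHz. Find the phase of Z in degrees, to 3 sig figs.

-23.8°

ω = 2πf = 40340 rad/s
X_L = ωL = 1130 Ω
X_C = 1/(ωC) = 146 Ω
Parallel: admittances add. Y = 1/R + 1/(jωL) + jωC
Y = (0.0135 + j0.00597) S
|Y| = 0.0148 S → |Z| = 1/|Y| = 67.7 Ω, ∠Z = −∠Y = -23.8°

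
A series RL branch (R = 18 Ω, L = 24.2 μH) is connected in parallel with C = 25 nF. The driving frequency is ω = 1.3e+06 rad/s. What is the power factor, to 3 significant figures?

0.848

X_L = ωL = 31.5 Ω
X_C = 1/(ωC) = 30.8 Ω
Branch 1 (R+jX_L): Z₁ = 18.0 + j31.5 Ω, |Z₁| = 36.2 Ω
Branch 2 (−jX_C): Z₂ = −j30.8 Ω
Parallel: Z = Z₁Z₂/(Z₁+Z₂), |Z| = 61.9 Ω, ∠Z = -32.0°
cos φ = cos(-32.0°) = 0.848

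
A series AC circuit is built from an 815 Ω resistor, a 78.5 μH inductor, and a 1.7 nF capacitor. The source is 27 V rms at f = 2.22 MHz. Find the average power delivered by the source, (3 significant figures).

335 mW

ω = 2πf = 1.395e+07 rad/s
X_L = ωL = 1090 Ω
X_C = 1/(ωC) = 42.2 Ω
Net reactance X = X_L − X_C = 1050 Ω
Z = 815 + j1050 Ω
|Z| = √(815² + 1050²) = 1330 Ω
∠Z = arctan(1050/815) = 52.3°
I = V/|Z| = 20.3 mA
P = VI cos φ = 27 × 0.0203 × cos(52.3°) = 335 mW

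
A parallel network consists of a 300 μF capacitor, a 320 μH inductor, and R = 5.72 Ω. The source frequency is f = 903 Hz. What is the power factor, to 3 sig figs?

0.150

ω = 2πf = 5674 rad/s
X_L = ωL = 1.82 Ω
X_C = 1/(ωC) = 0.588 Ω
Parallel: admittances add. Y = 1/R + 1/(jωL) + jωC
Y = (0.175 + j1.15) S
|Y| = 1.16 S → |Z| = 1/|Y| = 0.859 Ω, ∠Z = −∠Y = -81.4°
cos φ = cos(-81.4°) = 0.150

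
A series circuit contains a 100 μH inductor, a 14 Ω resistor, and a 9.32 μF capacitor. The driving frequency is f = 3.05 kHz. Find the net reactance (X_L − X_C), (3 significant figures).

ω = 2πf = 19160 rad/s
X_L = ωL = 1.92 Ω
X_C = 1/(ωC) = 5.60 Ω
X = 1.92 − 5.60 = -3.68 Ω

-3.68 Ω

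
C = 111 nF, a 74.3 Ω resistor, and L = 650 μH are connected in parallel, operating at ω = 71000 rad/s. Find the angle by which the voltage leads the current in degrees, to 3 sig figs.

X_L = ωL = 46.1 Ω
X_C = 1/(ωC) = 127 Ω
Parallel: admittances add. Y = 1/R + 1/(jωL) + jωC
Y = (0.0135 − j0.0138) S
|Y| = 0.0193 S → |Z| = 1/|Y| = 51.9 Ω, ∠Z = −∠Y = 45.7°

45.7°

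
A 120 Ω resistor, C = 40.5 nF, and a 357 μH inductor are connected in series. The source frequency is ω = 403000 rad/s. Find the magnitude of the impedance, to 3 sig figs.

X_L = ωL = 144 Ω
X_C = 1/(ωC) = 61.3 Ω
Net reactance X = X_L − X_C = 82.6 Ω
Z = 120 + j82.6 Ω
|Z| = √(120² + 82.6²) = 146 Ω

146 Ω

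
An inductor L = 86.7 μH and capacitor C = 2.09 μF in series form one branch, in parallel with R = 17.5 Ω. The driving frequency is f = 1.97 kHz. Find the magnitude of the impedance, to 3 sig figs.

ω = 2πf = 12380 rad/s
X_L = ωL = 1.07 Ω
X_C = 1/(ωC) = 38.7 Ω
Branch 1: Z₁ = R = 17.5 Ω
Branch 2 (series LC): Z₂ = j(X_L − X_C) = −j37.6 Ω
Parallel: Z = Z₁Z₂/(Z₁+Z₂), |Z| = 15.9 Ω, ∠Z = -25.0°

15.9 Ω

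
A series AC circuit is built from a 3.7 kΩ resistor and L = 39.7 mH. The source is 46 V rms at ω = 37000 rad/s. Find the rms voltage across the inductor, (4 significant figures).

X_L = ωL = 1469 Ω
Z = 3700 + j1469 Ω
|Z| = √(3700² + 1469²) = 3981 Ω
I = V/|Z| = 11.56 mA
V_L = I·|Z_L| = 0.01156 × 1469 = 16.97 V

16.97 V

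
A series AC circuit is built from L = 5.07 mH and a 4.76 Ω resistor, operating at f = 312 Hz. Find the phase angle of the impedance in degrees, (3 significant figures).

ω = 2πf = 1960 rad/s
X_L = ωL = 9.94 Ω
Z = 4.76 + j9.94 Ω
|Z| = √(4.76² + 9.94²) = 11.0 Ω
∠Z = arctan(9.94/4.76) = 64.4°

64.4°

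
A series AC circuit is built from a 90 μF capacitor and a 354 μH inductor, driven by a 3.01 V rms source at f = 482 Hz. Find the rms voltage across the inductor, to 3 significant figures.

1.24 V

ω = 2πf = 3028 rad/s
X_L = ωL = 1.07 Ω
X_C = 1/(ωC) = 3.67 Ω
Net reactance X = X_L − X_C = -2.60 Ω
Z = − j2.60 Ω
|Z| = √(0² + 2.60²) = 2.60 Ω
I = V/|Z| = 1.16 A
V_L = I·|Z_L| = 1.16 × 1.07 = 1.24 V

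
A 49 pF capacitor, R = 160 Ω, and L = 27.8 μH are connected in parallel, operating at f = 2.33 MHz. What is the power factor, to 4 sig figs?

ω = 2πf = 1.464e+07 rad/s
X_L = ωL = 407.0 Ω
X_C = 1/(ωC) = 1394 Ω
Parallel: admittances add. Y = 1/R + 1/(jωL) + jωC
Y = (0.006250 − j0.001740) S
|Y| = 0.006488 S → |Z| = 1/|Y| = 154.1 Ω, ∠Z = −∠Y = 15.55°
cos φ = cos(15.55°) = 0.9634

0.9634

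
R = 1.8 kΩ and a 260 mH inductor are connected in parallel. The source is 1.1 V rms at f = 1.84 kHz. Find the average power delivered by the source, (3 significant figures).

ω = 2πf = 11560 rad/s
X_L = ωL = 3010 Ω
Parallel: admittances add. Y = 1/R + 1/(jωL)
Y = (0.000556 − j0.000333) S
|Y| = 0.000648 S → |Z| = 1/|Y| = 1540 Ω, ∠Z = −∠Y = 30.9°
I = V/|Z| = 712 μA
P = VI cos φ = 1.1 × 0.000712 × cos(30.9°) = 672 μW

672 μW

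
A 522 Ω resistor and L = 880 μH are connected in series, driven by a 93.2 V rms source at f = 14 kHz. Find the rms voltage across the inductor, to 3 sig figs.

13.7 V

ω = 2πf = 87960 rad/s
X_L = ωL = 77.4 Ω
Z = 522 + j77.4 Ω
|Z| = √(522² + 77.4²) = 528 Ω
I = V/|Z| = 177 mA
V_L = I·|Z_L| = 0.177 × 77.4 = 13.7 V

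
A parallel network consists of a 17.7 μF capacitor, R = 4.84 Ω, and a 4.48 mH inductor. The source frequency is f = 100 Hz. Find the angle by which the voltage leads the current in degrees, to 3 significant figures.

ω = 2πf = 628.3 rad/s
X_L = ωL = 2.81 Ω
X_C = 1/(ωC) = 89.9 Ω
Parallel: admittances add. Y = 1/R + 1/(jωL) + jωC
Y = (0.207 − j0.344) S
|Y| = 0.401 S → |Z| = 1/|Y| = 2.49 Ω, ∠Z = −∠Y = 59.0°

59.0°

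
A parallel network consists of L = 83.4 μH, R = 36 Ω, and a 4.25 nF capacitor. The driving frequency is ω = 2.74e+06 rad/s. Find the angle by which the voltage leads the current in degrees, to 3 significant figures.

-14.7°

X_L = ωL = 229 Ω
X_C = 1/(ωC) = 85.9 Ω
Parallel: admittances add. Y = 1/R + 1/(jωL) + jωC
Y = (0.0278 + j0.00727) S
|Y| = 0.0287 S → |Z| = 1/|Y| = 34.8 Ω, ∠Z = −∠Y = -14.7°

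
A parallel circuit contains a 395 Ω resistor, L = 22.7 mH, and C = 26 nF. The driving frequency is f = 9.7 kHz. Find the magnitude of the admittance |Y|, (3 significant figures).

2.67 mS

ω = 2πf = 60950 rad/s
X_L = ωL = 1380 Ω
X_C = 1/(ωC) = 631 Ω
Parallel: admittances add. Y = 1/R + 1/(jωL) + jωC
Y = (0.00253 + j0.000862) S
|Y| = 0.00267 S → |Z| = 1/|Y| = 374 Ω, ∠Z = −∠Y = -18.8°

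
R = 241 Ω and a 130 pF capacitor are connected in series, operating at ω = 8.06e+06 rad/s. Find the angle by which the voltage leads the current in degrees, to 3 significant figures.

-75.8°

X_C = 1/(ωC) = 954 Ω
Z = 241 − j954 Ω
|Z| = √(241² + 954²) = 984 Ω
∠Z = arctan(-954/241) = -75.8°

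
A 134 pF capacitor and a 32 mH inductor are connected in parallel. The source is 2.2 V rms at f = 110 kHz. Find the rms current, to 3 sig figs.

ω = 2πf = 691200 rad/s
X_L = ωL = 22100 Ω
X_C = 1/(ωC) = 10800 Ω
Parallel: admittances add. Y = 1/(jωL) + jωC
Y = (0 + j4.74e-05) S
|Y| = 4.74e-05 S → |Z| = 1/|Y| = 21100 Ω, ∠Z = −∠Y = -90.0°
I = V/|Z| = 2.2/21100 = 104 μA

104 μA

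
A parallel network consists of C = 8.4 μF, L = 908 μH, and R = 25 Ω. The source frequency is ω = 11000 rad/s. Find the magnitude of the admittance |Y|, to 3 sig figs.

X_L = ωL = 9.99 Ω
X_C = 1/(ωC) = 10.8 Ω
Parallel: admittances add. Y = 1/R + 1/(jωL) + jωC
Y = (0.0400 − j0.00772) S
|Y| = 0.0407 S → |Z| = 1/|Y| = 24.5 Ω, ∠Z = −∠Y = 10.9°

40.7 mS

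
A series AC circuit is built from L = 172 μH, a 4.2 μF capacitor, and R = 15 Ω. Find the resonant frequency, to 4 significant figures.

ω₀ = 1/√(LC) = 1/√(0.000172 × 4.2e-06) = 37210 rad/s
f₀ = ω₀/(2π) = 5.921 kHz

5.921 kHz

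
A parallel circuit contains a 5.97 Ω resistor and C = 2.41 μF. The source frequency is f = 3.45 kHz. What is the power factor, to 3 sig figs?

0.955

ω = 2πf = 21680 rad/s
X_C = 1/(ωC) = 19.1 Ω
Parallel: admittances add. Y = 1/R + jωC
Y = (0.168 + j0.0522) S
|Y| = 0.175 S → |Z| = 1/|Y| = 5.70 Ω, ∠Z = −∠Y = -17.3°
cos φ = cos(-17.3°) = 0.955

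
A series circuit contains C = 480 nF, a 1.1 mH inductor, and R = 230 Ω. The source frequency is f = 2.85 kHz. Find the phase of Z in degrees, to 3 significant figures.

ω = 2πf = 17910 rad/s
X_L = ωL = 19.7 Ω
X_C = 1/(ωC) = 116 Ω
Net reactance X = X_L − X_C = -96.6 Ω
Z = 230 − j96.6 Ω
|Z| = √(230² + 96.6²) = 249 Ω
∠Z = arctan(-96.6/230) = -22.8°

-22.8°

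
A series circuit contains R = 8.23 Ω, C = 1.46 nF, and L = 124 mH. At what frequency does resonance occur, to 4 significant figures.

ω₀ = 1/√(LC) = 1/√(0.124 × 1.46e-09) = 74320 rad/s
f₀ = ω₀/(2π) = 11.83 kHz

11.83 kHz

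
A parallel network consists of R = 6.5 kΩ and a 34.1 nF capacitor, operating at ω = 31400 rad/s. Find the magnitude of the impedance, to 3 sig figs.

924 Ω

X_C = 1/(ωC) = 934 Ω
Parallel: admittances add. Y = 1/R + jωC
Y = (0.000154 + j0.00107) S
|Y| = 0.00108 S → |Z| = 1/|Y| = 924 Ω, ∠Z = −∠Y = -81.8°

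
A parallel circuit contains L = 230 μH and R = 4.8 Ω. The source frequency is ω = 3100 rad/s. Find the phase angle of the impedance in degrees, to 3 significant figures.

X_L = ωL = 0.713 Ω
Parallel: admittances add. Y = 1/R + 1/(jωL)
Y = (0.208 − j1.40) S
|Y| = 1.42 S → |Z| = 1/|Y| = 0.705 Ω, ∠Z = −∠Y = 81.6°

81.6°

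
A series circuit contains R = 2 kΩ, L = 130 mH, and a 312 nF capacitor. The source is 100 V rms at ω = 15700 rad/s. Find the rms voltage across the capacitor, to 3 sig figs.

X_L = ωL = 2040 Ω
X_C = 1/(ωC) = 204 Ω
Net reactance X = X_L − X_C = 1840 Ω
Z = 2000 + j1840 Ω
|Z| = √(2000² + 1840²) = 2720 Ω
I = V/|Z| = 36.8 mA
V_C = I·|Z_C| = 0.0368 × 204 = 7.52 V

7.52 V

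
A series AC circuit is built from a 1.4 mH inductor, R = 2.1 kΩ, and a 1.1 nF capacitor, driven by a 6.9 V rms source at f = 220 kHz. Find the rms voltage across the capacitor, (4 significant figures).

1.846 V

ω = 2πf = 1.382e+06 rad/s
X_L = ωL = 1935 Ω
X_C = 1/(ωC) = 657.7 Ω
Net reactance X = X_L − X_C = 1278 Ω
Z = 2100 + j1278 Ω
|Z| = √(2100² + 1278²) = 2458 Ω
I = V/|Z| = 2.807 mA
V_C = I·|Z_C| = 0.002807 × 657.7 = 1.846 V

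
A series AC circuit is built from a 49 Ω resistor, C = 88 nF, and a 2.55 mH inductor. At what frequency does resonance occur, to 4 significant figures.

ω₀ = 1/√(LC) = 1/√(0.00255 × 8.8e-08) = 66760 rad/s
f₀ = ω₀/(2π) = 10.62 kHz

10.62 kHz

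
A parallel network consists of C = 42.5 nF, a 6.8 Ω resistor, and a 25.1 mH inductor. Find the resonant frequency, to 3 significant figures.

ω₀ = 1/√(LC) = 1/√(0.0251 × 4.25e-08) = 30620 rad/s
f₀ = ω₀/(2π) = 4.87 kHz

4.87 kHz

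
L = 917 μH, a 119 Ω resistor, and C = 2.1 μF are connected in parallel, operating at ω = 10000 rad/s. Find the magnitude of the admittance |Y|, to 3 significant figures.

88.5 mS

X_L = ωL = 9.17 Ω
X_C = 1/(ωC) = 47.6 Ω
Parallel: admittances add. Y = 1/R + 1/(jωL) + jωC
Y = (0.00840 − j0.0881) S
|Y| = 0.0885 S → |Z| = 1/|Y| = 11.3 Ω, ∠Z = −∠Y = 84.5°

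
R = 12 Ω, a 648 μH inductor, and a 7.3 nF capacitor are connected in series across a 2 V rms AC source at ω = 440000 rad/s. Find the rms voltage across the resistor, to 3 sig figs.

X_L = ωL = 285 Ω
X_C = 1/(ωC) = 311 Ω
Net reactance X = X_L − X_C = -26.2 Ω
Z = 12.0 − j26.2 Ω
|Z| = √(12.0² + 26.2²) = 28.8 Ω
I = V/|Z| = 69.4 mA
V_R = I·|Z_R| = 0.0694 × 12.0 = 0.833 V

0.833 V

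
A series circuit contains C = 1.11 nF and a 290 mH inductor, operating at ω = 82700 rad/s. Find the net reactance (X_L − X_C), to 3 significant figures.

X_L = ωL = 24000 Ω
X_C = 1/(ωC) = 10900 Ω
X = 24000 − 10900 = 13100 Ω

13100 Ω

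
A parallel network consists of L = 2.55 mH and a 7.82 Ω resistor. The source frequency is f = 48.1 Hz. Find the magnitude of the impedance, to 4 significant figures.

0.7669 Ω

ω = 2πf = 302.2 rad/s
X_L = ωL = 0.7707 Ω
Parallel: admittances add. Y = 1/R + 1/(jωL)
Y = (0.1279 − j1.298) S
|Y| = 1.304 S → |Z| = 1/|Y| = 0.7669 Ω, ∠Z = −∠Y = 84.37°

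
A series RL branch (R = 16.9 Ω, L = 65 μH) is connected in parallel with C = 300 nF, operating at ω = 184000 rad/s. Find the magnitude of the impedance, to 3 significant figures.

X_L = ωL = 12.0 Ω
X_C = 1/(ωC) = 18.1 Ω
Branch 1 (R+jX_L): Z₁ = 16.9 + j12.0 Ω, |Z₁| = 20.7 Ω
Branch 2 (−jX_C): Z₂ = −j18.1 Ω
Parallel: Z = Z₁Z₂/(Z₁+Z₂), |Z| = 20.9 Ω, ∠Z = -34.7°

20.9 Ω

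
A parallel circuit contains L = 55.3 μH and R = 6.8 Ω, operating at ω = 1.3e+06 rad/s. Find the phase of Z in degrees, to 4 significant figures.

5.403°

X_L = ωL = 71.89 Ω
Parallel: admittances add. Y = 1/R + 1/(jωL)
Y = (0.1471 − j0.01391) S
|Y| = 0.1477 S → |Z| = 1/|Y| = 6.770 Ω, ∠Z = −∠Y = 5.403°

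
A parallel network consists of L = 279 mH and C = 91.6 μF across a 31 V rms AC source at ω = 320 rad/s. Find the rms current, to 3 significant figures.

561 mA

X_L = ωL = 89.3 Ω
X_C = 1/(ωC) = 34.1 Ω
Parallel: admittances add. Y = 1/(jωL) + jωC
Y = (0 + j0.0181) S
|Y| = 0.0181 S → |Z| = 1/|Y| = 55.2 Ω, ∠Z = −∠Y = -90.0°
I = V/|Z| = 31/55.2 = 561 mA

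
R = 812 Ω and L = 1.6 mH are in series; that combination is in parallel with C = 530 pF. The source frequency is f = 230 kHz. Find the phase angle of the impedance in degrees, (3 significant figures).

ω = 2πf = 1.445e+06 rad/s
X_L = ωL = 2310 Ω
X_C = 1/(ωC) = 1310 Ω
Branch 1 (R+jX_L): Z₁ = 812 + j2310 Ω, |Z₁| = 2450 Ω
Branch 2 (−jX_C): Z₂ = −j1310 Ω
Parallel: Z = Z₁Z₂/(Z₁+Z₂), |Z| = 2470 Ω, ∠Z = -70.5°

-70.5°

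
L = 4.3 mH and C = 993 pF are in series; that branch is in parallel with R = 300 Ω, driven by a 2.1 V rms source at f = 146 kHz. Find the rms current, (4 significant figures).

ω = 2πf = 917300 rad/s
X_L = ωL = 3945 Ω
X_C = 1/(ωC) = 1098 Ω
Branch 1: Z₁ = R = 300.0 Ω
Branch 2 (series LC): Z₂ = j(X_L − X_C) = j2847 Ω
Parallel: Z = Z₁Z₂/(Z₁+Z₂), |Z| = 298.3 Ω, ∠Z = 6.016°
I = V/|Z| = 2.1/298.3 = 7.039 mA

7.039 mA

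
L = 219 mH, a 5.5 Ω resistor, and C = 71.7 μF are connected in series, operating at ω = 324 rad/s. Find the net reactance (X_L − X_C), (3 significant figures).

27.9 Ω

X_L = ωL = 71.0 Ω
X_C = 1/(ωC) = 43.0 Ω
X = 71.0 − 43.0 = 27.9 Ω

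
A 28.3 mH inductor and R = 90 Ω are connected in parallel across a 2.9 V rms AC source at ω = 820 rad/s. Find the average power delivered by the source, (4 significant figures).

X_L = ωL = 23.21 Ω
Parallel: admittances add. Y = 1/R + 1/(jωL)
Y = (0.01111 − j0.04309) S
|Y| = 0.04450 S → |Z| = 1/|Y| = 22.47 Ω, ∠Z = −∠Y = 75.54°
I = V/|Z| = 129.1 mA
P = VI cos φ = 2.9 × 0.1291 × cos(75.54°) = 93.44 mW

93.44 mW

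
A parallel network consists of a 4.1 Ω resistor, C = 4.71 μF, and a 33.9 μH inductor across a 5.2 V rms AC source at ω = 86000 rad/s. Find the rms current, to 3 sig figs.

X_L = ωL = 2.92 Ω
X_C = 1/(ωC) = 2.47 Ω
Parallel: admittances add. Y = 1/R + 1/(jωL) + jωC
Y = (0.244 + j0.0621) S
|Y| = 0.252 S → |Z| = 1/|Y| = 3.97 Ω, ∠Z = −∠Y = -14.3°
I = V/|Z| = 5.2/3.97 = 1.31 A

1.31 A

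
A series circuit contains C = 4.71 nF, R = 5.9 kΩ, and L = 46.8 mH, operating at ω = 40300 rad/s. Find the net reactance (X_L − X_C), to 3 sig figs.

-3380 Ω

X_L = ωL = 1890 Ω
X_C = 1/(ωC) = 5270 Ω
X = 1890 − 5270 = -3380 Ω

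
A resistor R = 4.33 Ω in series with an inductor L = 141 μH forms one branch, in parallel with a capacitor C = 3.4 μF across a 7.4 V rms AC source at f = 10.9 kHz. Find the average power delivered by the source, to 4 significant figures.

ω = 2πf = 68490 rad/s
X_L = ωL = 9.657 Ω
X_C = 1/(ωC) = 4.295 Ω
Branch 1 (R+jX_L): Z₁ = 4.330 + j9.657 Ω, |Z₁| = 10.58 Ω
Branch 2 (−jX_C): Z₂ = −j4.295 Ω
Parallel: Z = Z₁Z₂/(Z₁+Z₂), |Z| = 6.594 Ω, ∠Z = -75.23°
I = V/|Z| = 1.122 A
P = VI cos φ = 7.4 × 1.122 × cos(-75.23°) = 2.117 W

2.117 W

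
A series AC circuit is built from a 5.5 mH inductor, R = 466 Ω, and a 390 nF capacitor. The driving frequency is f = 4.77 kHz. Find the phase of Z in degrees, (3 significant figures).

9.66°

ω = 2πf = 29970 rad/s
X_L = ωL = 165 Ω
X_C = 1/(ωC) = 85.6 Ω
Net reactance X = X_L − X_C = 79.3 Ω
Z = 466 + j79.3 Ω
|Z| = √(466² + 79.3²) = 473 Ω
∠Z = arctan(79.3/466) = 9.66°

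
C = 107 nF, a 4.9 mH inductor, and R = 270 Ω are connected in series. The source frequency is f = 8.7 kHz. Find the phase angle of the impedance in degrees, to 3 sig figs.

ω = 2πf = 54660 rad/s
X_L = ωL = 268 Ω
X_C = 1/(ωC) = 171 Ω
Net reactance X = X_L − X_C = 96.9 Ω
Z = 270 + j96.9 Ω
|Z| = √(270² + 96.9²) = 287 Ω
∠Z = arctan(96.9/270) = 19.7°

19.7°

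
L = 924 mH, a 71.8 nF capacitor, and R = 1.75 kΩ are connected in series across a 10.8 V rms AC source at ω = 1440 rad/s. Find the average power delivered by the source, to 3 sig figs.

2.81 mW

X_L = ωL = 1330 Ω
X_C = 1/(ωC) = 9670 Ω
Net reactance X = X_L − X_C = -8340 Ω
Z = 1750 − j8340 Ω
|Z| = √(1750² + 8340²) = 8520 Ω
∠Z = arctan(-8340/1750) = -78.2°
I = V/|Z| = 1.27 mA
P = VI cos φ = 10.8 × 0.00127 × cos(-78.2°) = 2.81 mW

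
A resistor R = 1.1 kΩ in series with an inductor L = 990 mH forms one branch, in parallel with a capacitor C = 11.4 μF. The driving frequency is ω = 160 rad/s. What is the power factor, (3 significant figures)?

X_L = ωL = 158 Ω
X_C = 1/(ωC) = 548 Ω
Branch 1 (R+jX_L): Z₁ = 1100 + j158 Ω, |Z₁| = 1110 Ω
Branch 2 (−jX_C): Z₂ = −j548 Ω
Parallel: Z = Z₁Z₂/(Z₁+Z₂), |Z| = 522 Ω, ∠Z = -62.3°
cos φ = cos(-62.3°) = 0.465

0.465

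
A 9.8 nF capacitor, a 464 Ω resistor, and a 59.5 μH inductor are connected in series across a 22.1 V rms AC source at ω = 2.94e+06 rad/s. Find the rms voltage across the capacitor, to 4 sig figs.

1.582 V

X_L = ωL = 174.9 Ω
X_C = 1/(ωC) = 34.71 Ω
Net reactance X = X_L − X_C = 140.2 Ω
Z = 464.0 + j140.2 Ω
|Z| = √(464.0² + 140.2²) = 484.7 Ω
I = V/|Z| = 45.59 mA
V_C = I·|Z_C| = 0.04559 × 34.71 = 1.582 V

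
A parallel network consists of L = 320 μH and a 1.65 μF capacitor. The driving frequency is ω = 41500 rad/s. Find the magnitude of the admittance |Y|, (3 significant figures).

6.83 mS

X_L = ωL = 13.3 Ω
X_C = 1/(ωC) = 14.6 Ω
Parallel: admittances add. Y = 1/(jωL) + jωC
Y = (0 − j0.00683) S
|Y| = 0.00683 S → |Z| = 1/|Y| = 146 Ω, ∠Z = −∠Y = 90.0°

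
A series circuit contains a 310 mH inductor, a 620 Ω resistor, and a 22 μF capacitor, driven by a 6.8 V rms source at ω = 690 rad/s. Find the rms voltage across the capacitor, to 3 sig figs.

X_L = ωL = 214 Ω
X_C = 1/(ωC) = 65.9 Ω
Net reactance X = X_L − X_C = 148 Ω
Z = 620 + j148 Ω
|Z| = √(620² + 148²) = 637 Ω
I = V/|Z| = 10.7 mA
V_C = I·|Z_C| = 0.0107 × 65.9 = 0.703 V

0.703 V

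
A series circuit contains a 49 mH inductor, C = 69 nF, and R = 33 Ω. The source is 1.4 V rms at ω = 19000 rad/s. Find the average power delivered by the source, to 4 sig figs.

X_L = ωL = 931.0 Ω
X_C = 1/(ωC) = 762.8 Ω
Net reactance X = X_L − X_C = 168.2 Ω
Z = 33.00 + j168.2 Ω
|Z| = √(33.00² + 168.2²) = 171.4 Ω
∠Z = arctan(168.2/33.00) = 78.90°
I = V/|Z| = 8.167 mA
P = VI cos φ = 1.4 × 0.008167 × cos(78.90°) = 2.201 mW

2.201 mW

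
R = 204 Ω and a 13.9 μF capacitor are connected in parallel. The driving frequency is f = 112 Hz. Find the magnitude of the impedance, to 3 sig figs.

ω = 2πf = 703.7 rad/s
X_C = 1/(ωC) = 102 Ω
Parallel: admittances add. Y = 1/R + jωC
Y = (0.00490 + j0.00978) S
|Y| = 0.0109 S → |Z| = 1/|Y| = 91.4 Ω, ∠Z = −∠Y = -63.4°

91.4 Ω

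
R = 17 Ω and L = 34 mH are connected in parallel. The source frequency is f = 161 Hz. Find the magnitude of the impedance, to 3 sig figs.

15.2 Ω

ω = 2πf = 1012 rad/s
X_L = ωL = 34.4 Ω
Parallel: admittances add. Y = 1/R + 1/(jωL)
Y = (0.0588 − j0.0291) S
|Y| = 0.0656 S → |Z| = 1/|Y| = 15.2 Ω, ∠Z = −∠Y = 26.3°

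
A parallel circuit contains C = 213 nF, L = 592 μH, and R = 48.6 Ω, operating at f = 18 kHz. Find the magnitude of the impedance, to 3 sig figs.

ω = 2πf = 113100 rad/s
X_L = ωL = 67.0 Ω
X_C = 1/(ωC) = 41.5 Ω
Parallel: admittances add. Y = 1/R + 1/(jωL) + jωC
Y = (0.0206 + j0.00915) S
|Y| = 0.0225 S → |Z| = 1/|Y| = 44.4 Ω, ∠Z = −∠Y = -24.0°

44.4 Ω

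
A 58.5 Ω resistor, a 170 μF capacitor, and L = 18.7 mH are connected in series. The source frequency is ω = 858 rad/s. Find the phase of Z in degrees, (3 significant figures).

X_L = ωL = 16.0 Ω
X_C = 1/(ωC) = 6.86 Ω
Net reactance X = X_L − X_C = 9.19 Ω
Z = 58.5 + j9.19 Ω
|Z| = √(58.5² + 9.19²) = 59.2 Ω
∠Z = arctan(9.19/58.5) = 8.93°

8.93°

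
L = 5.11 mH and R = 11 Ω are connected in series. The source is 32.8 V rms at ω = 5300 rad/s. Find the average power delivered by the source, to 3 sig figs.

13.8 W

X_L = ωL = 27.1 Ω
Z = 11.0 + j27.1 Ω
|Z| = √(11.0² + 27.1²) = 29.2 Ω
∠Z = arctan(27.1/11.0) = 67.9°
I = V/|Z| = 1.12 A
P = VI cos φ = 32.8 × 1.12 × cos(67.9°) = 13.8 W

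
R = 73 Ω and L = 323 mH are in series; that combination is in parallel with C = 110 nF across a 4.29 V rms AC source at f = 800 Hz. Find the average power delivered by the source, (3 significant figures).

ω = 2πf = 5027 rad/s
X_L = ωL = 1620 Ω
X_C = 1/(ωC) = 1810 Ω
Branch 1 (R+jX_L): Z₁ = 73.0 + j1620 Ω, |Z₁| = 1630 Ω
Branch 2 (−jX_C): Z₂ = −j1810 Ω
Parallel: Z = Z₁Z₂/(Z₁+Z₂), |Z| = 14800 Ω, ∠Z = 65.9°
I = V/|Z| = 290 μA
P = VI cos φ = 4.29 × 0.000290 × cos(65.9°) = 509 μW

509 μW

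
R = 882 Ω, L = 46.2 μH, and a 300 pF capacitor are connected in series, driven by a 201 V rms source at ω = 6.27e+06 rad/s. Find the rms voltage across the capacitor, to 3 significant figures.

117 V

X_L = ωL = 290 Ω
X_C = 1/(ωC) = 532 Ω
Net reactance X = X_L − X_C = -242 Ω
Z = 882 − j242 Ω
|Z| = √(882² + 242²) = 915 Ω
I = V/|Z| = 220 mA
V_C = I·|Z_C| = 0.220 × 532 = 117 V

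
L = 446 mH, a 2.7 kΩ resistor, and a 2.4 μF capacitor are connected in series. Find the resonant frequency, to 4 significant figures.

153.8 Hz

ω₀ = 1/√(LC) = 1/√(0.446 × 2.4e-06) = 966.6 rad/s
f₀ = ω₀/(2π) = 153.8 Hz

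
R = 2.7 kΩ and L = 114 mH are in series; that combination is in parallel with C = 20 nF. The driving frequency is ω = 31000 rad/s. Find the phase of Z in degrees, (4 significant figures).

X_L = ωL = 3534 Ω
X_C = 1/(ωC) = 1613 Ω
Branch 1 (R+jX_L): Z₁ = 2700 + j3534 Ω, |Z₁| = 4447 Ω
Branch 2 (−jX_C): Z₂ = −j1613 Ω
Parallel: Z = Z₁Z₂/(Z₁+Z₂), |Z| = 2165 Ω, ∠Z = -72.81°

-72.81°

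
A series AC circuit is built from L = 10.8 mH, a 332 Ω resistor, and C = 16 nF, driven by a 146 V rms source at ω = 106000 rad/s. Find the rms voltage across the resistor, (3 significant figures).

X_L = ωL = 1140 Ω
X_C = 1/(ωC) = 590 Ω
Net reactance X = X_L − X_C = 555 Ω
Z = 332 + j555 Ω
|Z| = √(332² + 555²) = 647 Ω
I = V/|Z| = 226 mA
V_R = I·|Z_R| = 0.226 × 332 = 74.9 V

74.9 V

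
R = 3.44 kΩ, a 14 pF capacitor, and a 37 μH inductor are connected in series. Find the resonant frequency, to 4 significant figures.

6.993 MHz

ω₀ = 1/√(LC) = 1/√(3.7e-05 × 1.4e-11) = 4.394e+07 rad/s
f₀ = ω₀/(2π) = 6.993 MHz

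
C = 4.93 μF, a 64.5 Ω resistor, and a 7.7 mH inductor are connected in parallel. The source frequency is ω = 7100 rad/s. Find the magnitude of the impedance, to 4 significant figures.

43.87 Ω

X_L = ωL = 54.67 Ω
X_C = 1/(ωC) = 28.57 Ω
Parallel: admittances add. Y = 1/R + 1/(jωL) + jωC
Y = (0.01550 + j0.01671) S
|Y| = 0.02280 S → |Z| = 1/|Y| = 43.87 Ω, ∠Z = −∠Y = -47.15°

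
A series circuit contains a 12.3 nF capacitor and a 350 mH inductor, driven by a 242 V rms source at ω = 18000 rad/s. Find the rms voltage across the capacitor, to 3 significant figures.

X_L = ωL = 6300 Ω
X_C = 1/(ωC) = 4520 Ω
Net reactance X = X_L − X_C = 1780 Ω
Z = j1780 Ω
|Z| = √(0² + 1780²) = 1780 Ω
I = V/|Z| = 136 mA
V_C = I·|Z_C| = 0.136 × 4520 = 613 V

613 V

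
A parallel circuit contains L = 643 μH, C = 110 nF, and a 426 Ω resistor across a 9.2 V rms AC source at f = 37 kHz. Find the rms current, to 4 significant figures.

ω = 2πf = 232500 rad/s
X_L = ωL = 149.5 Ω
X_C = 1/(ωC) = 39.10 Ω
Parallel: admittances add. Y = 1/R + 1/(jωL) + jωC
Y = (0.002347 + j0.01888) S
|Y| = 0.01903 S → |Z| = 1/|Y| = 52.55 Ω, ∠Z = −∠Y = -82.91°
I = V/|Z| = 9.2/52.55 = 175.1 mA

175.1 mA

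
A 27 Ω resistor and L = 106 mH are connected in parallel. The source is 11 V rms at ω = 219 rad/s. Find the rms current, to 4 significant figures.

X_L = ωL = 23.21 Ω
Parallel: admittances add. Y = 1/R + 1/(jωL)
Y = (0.03704 − j0.04308) S
|Y| = 0.05681 S → |Z| = 1/|Y| = 17.60 Ω, ∠Z = −∠Y = 49.31°
I = V/|Z| = 11/17.60 = 624.9 mA

624.9 mA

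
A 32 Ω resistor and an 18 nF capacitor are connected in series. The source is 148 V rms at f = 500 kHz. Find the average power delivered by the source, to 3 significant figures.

524 W

ω = 2πf = 3.142e+06 rad/s
X_C = 1/(ωC) = 17.7 Ω
Z = 32.0 − j17.7 Ω
|Z| = √(32.0² + 17.7²) = 36.6 Ω
∠Z = arctan(-17.7/32.0) = -28.9°
I = V/|Z| = 4.05 A
P = VI cos φ = 148 × 4.05 × cos(-28.9°) = 524 W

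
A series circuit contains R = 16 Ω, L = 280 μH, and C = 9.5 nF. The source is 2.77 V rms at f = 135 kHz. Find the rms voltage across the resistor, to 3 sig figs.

0.387 V

ω = 2πf = 848200 rad/s
X_L = ωL = 238 Ω
X_C = 1/(ωC) = 124 Ω
Net reactance X = X_L − X_C = 113 Ω
Z = 16.0 + j113 Ω
|Z| = √(16.0² + 113²) = 115 Ω
I = V/|Z| = 24.2 mA
V_R = I·|Z_R| = 0.0242 × 16.0 = 0.387 V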